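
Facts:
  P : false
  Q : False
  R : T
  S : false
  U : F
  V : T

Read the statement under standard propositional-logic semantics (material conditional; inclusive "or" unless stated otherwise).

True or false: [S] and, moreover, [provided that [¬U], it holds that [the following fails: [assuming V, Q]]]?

Formalization: S & (~U -> ~(V -> Q))

~U = ~F = T
V -> Q = T -> F = F
~(V -> Q) = ~F = T
~U -> ~(V -> Q) = T -> T = T
S & (~U -> ~(V -> Q)) = F & T = F

false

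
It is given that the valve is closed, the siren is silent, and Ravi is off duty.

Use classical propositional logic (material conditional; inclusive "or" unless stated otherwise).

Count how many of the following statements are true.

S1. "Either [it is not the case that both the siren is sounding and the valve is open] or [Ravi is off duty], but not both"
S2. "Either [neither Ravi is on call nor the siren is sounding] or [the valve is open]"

1

Let Q = "the siren is sounding" (False), P = "the valve is open" (False), R = "Ravi is on call" (False).

S1: In symbols: (Q nand P) xor not R

Q nand P = False nand False = True
not R = not False = True
(Q nand P) xor not R = True xor True = False
So S1 is false.

S2: Formalization: (R nor Q) or P

R nor Q = False nor False = True
(R nor Q) or P = True or False = True
Thus S2 is true.

Count: 1.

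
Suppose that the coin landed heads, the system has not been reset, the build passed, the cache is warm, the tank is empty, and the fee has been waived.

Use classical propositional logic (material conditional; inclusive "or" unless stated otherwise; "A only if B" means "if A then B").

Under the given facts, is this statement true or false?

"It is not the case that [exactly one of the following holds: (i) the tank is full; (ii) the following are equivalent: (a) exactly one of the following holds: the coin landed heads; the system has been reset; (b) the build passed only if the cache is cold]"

Let U = "the tank is full" (F), P = "the coin landed heads" (T), Q = "the system has been reset" (F), R = "the build passed" (T), S = "the cache is warm" (T).
In symbols: ~(U xor ((P xor Q) <-> (R -> ~S)))

P xor Q = T xor F = T
~S = ~T = F
R -> ~S = T -> F = F
(P xor Q) <-> (R -> ~S) = T <-> F = F
U xor ((P xor Q) <-> (R -> ~S)) = F xor F = F
~(U xor ((P xor Q) <-> (R -> ~S))) = ~F = T

True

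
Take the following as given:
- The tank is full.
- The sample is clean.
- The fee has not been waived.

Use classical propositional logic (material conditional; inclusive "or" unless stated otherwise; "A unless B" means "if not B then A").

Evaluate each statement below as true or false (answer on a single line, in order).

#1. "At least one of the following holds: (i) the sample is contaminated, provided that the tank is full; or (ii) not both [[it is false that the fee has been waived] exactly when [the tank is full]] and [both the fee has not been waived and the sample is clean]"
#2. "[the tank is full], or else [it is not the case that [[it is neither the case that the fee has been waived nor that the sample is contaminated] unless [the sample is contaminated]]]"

#1 false, #2 true

Let P = "the tank is full" (True), Q = "the sample is contaminated" (False), R = "the fee has been waived" (False).

#1: Parsed as (P -> Q) or ((not R iff P) nand (not R and not Q))

P -> Q = True -> False = False
not R = not False = True
not R iff P = True iff True = True
not R = not False = True
not Q = not False = True
not R and not Q = True and True = True
(not R iff P) nand (not R and not Q) = True nand True = False
(P -> Q) or ((not R iff P) nand (not R and not Q)) = False or False = False
Thus #1 is false.

#2: Parsed as P or not ((R nor Q) or Q)

R nor Q = False nor False = True
(R nor Q) or Q = True or False = True
not ((R nor Q) or Q) = not True = False
P or not ((R nor Q) or Q) = True or False = True
Thus #2 is true.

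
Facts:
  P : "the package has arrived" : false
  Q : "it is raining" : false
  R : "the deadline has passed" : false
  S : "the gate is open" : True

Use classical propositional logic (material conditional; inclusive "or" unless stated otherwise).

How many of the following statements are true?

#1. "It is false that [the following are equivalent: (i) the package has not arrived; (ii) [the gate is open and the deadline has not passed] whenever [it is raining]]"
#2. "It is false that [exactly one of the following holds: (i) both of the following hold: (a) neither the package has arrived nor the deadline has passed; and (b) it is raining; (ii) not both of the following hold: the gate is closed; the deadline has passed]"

0

#1: In symbols: ~(~P <-> (Q -> (S & ~R)))

~P = ~F = T
~R = ~F = T
S & ~R = T & T = T
Q -> (S & ~R) = F -> T = T
~P <-> (Q -> (S & ~R)) = T <-> T = T
~(~P <-> (Q -> (S & ~R))) = ~T = F
So #1 is false.

#2: This is ~(((P nor R) & Q) xor (~S nand R)).

P nor R = F nor F = T
(P nor R) & Q = T & F = F
~S = ~T = F
~S nand R = F nand F = T
((P nor R) & Q) xor (~S nand R) = F xor T = T
~(((P nor R) & Q) xor (~S nand R)) = ~T = F
Thus #2 is false.

Count: 0.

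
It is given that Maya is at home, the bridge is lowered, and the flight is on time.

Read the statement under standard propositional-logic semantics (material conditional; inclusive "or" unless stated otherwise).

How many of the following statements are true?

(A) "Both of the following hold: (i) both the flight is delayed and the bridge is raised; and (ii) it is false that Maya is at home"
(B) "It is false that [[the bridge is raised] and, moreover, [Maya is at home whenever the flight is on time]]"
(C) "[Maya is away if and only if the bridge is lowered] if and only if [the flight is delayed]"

2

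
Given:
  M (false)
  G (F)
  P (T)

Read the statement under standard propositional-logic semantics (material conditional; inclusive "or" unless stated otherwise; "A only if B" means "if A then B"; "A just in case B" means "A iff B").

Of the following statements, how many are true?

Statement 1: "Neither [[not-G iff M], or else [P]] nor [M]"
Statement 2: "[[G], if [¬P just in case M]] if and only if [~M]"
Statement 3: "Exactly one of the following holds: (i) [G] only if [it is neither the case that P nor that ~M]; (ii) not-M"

Statement 1: This is ((¬G ↔ M) ∨ P) ↓ M.

¬G = ¬F = T
¬G ↔ M = T ↔ F = F
(¬G ↔ M) ∨ P = F ∨ T = T
((¬G ↔ M) ∨ P) ↓ M = T ↓ F = F
Hence Statement 1 is false.

Statement 2: Parsed as ((¬P ↔ M) → G) ↔ ¬M

¬P = ¬T = F
¬P ↔ M = F ↔ F = T
(¬P ↔ M) → G = T → F = F
¬M = ¬F = T
((¬P ↔ M) → G) ↔ ¬M = F ↔ T = F
So Statement 2 is false.

Statement 3: This is (G → (P ↓ ¬M)) ⊕ ¬M.

¬M = ¬F = T
P ↓ ¬M = T ↓ T = F
G → (P ↓ ¬M) = F → F = T
¬M = ¬F = T
(G → (P ↓ ¬M)) ⊕ ¬M = T ⊕ T = F
Hence Statement 3 is false.

Count: 0.

0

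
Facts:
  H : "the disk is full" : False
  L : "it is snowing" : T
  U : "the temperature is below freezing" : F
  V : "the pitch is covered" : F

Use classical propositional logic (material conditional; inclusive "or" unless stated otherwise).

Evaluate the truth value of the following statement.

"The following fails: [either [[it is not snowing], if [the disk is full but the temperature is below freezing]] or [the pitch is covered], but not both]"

False.

This is ~(((H & U) -> ~L) xor V).

H & U = F & F = F
~L = ~T = F
(H & U) -> ~L = F -> F = T
((H & U) -> ~L) xor V = T xor F = T
~(((H & U) -> ~L) xor V) = ~T = F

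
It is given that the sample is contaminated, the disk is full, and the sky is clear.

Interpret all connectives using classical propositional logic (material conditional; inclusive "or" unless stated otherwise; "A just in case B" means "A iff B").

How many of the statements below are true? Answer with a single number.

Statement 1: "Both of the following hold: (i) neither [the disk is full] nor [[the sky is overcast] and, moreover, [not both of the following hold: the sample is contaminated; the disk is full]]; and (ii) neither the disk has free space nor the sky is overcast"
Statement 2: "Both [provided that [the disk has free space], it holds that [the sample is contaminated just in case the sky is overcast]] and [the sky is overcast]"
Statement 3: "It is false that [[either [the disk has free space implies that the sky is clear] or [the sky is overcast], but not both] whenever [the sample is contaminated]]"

0

Let N = "the disk is full" (T), L = "the sky is overcast" (F), M = "the sample is contaminated" (T).

Statement 1: In symbols: (N ↓ (L ∧ (M ↑ N))) ∧ (¬N ↓ L)

M ↑ N = T ↑ T = F
L ∧ (M ↑ N) = F ∧ F = F
N ↓ (L ∧ (M ↑ N)) = T ↓ F = F
¬N = ¬T = F
¬N ↓ L = F ↓ F = T
(N ↓ (L ∧ (M ↑ N))) ∧ (¬N ↓ L) = F ∧ T = F
Thus Statement 1 is false.

Statement 2: In symbols: (¬N → (M ↔ L)) ∧ L

¬N = ¬T = F
M ↔ L = T ↔ F = F
¬N → (M ↔ L) = F → F = T
(¬N → (M ↔ L)) ∧ L = T ∧ F = F
Hence Statement 2 is false.

Statement 3: In symbols: ¬(M → ((¬N → ¬L) ⊕ L))

¬N = ¬T = F
¬L = ¬F = T
¬N → ¬L = F → T = T
(¬N → ¬L) ⊕ L = T ⊕ F = T
M → ((¬N → ¬L) ⊕ L) = T → T = T
¬(M → ((¬N → ¬L) ⊕ L)) = ¬T = F
So Statement 3 is false.

0 of the 3 statements are true (none).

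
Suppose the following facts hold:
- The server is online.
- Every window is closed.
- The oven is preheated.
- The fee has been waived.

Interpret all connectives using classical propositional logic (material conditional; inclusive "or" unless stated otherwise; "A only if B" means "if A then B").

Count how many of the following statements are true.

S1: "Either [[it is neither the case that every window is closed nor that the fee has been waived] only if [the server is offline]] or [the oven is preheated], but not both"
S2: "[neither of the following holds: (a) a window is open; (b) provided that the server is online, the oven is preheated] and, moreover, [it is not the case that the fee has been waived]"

0

Let L = "a window is open" (False), Q = "the fee has been waived" (True), H = "the server is online" (True), D = "the oven is preheated" (True).

S1: Parsed as ((not L nor Q) -> not H) xor D

not L = not False = True
not L nor Q = True nor True = False
not H = not True = False
(not L nor Q) -> not H = False -> False = True
((not L nor Q) -> not H) xor D = True xor True = False
Thus S1 is false.

S2: This is (L nor (H -> D)) and not Q.

H -> D = True -> True = True
L nor (H -> D) = False nor True = False
not Q = not True = False
(L nor (H -> D)) and not Q = False and False = False
Thus S2 is false.

Count: 0.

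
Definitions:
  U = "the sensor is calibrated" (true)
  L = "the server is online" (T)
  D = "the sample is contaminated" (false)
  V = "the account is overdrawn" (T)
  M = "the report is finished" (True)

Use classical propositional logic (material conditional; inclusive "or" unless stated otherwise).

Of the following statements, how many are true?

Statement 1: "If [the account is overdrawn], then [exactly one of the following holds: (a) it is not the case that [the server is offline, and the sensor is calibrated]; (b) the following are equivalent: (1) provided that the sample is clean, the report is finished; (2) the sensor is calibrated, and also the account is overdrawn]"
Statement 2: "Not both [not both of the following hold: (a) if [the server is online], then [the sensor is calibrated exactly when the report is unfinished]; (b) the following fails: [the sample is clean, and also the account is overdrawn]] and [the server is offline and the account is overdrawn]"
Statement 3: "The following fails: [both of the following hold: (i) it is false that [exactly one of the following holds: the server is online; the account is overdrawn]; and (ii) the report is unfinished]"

2

Statement 1: Formalization: V -> (not (not L and U) xor ((not D -> M) iff (U and V)))

not L = not True = False
not L and U = False and True = False
not (not L and U) = not False = True
not D = not False = True
not D -> M = True -> True = True
U and V = True and True = True
(not D -> M) iff (U and V) = True iff True = True
not (not L and U) xor ((not D -> M) iff (U and V)) = True xor True = False
V -> (not (not L and U) xor ((not D -> M) iff (U and V))) = True -> False = False
So Statement 1 is false.

Statement 2: In symbols: ((L -> (U iff not M)) nand not (not D and V)) nand (not L and V)

not M = not True = False
U iff not M = True iff False = False
L -> (U iff not M) = True -> False = False
not D = not False = True
not D and V = True and True = True
not (not D and V) = not True = False
(L -> (U iff not M)) nand not (not D and V) = False nand False = True
not L = not True = False
not L and V = False and True = False
((L -> (U iff not M)) nand not (not D and V)) nand (not L and V) = True nand False = True
Hence Statement 2 is true.

Statement 3: Formalization: not (not (L xor V) and not M)

L xor V = True xor True = False
not (L xor V) = not False = True
not M = not True = False
not (L xor V) and not M = True and False = False
not (not (L xor V) and not M) = not False = True
So Statement 3 is true.

2 of the 3 statements are true (Statement 2, Statement 3).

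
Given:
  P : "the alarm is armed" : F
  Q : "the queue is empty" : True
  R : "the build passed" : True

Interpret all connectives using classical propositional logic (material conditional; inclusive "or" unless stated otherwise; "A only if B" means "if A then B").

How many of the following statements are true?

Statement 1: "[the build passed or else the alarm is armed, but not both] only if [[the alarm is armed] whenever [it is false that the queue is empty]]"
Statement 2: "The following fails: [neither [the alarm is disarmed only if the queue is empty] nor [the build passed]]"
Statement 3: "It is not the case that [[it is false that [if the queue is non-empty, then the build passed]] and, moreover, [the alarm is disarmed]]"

Statement 1: This is (R xor P) -> (~Q -> P).

R xor P = T xor F = T
~Q = ~T = F
~Q -> P = F -> F = T
(R xor P) -> (~Q -> P) = T -> T = T
So Statement 1 is true.

Statement 2: In symbols: ~((~P -> Q) nor R)

~P = ~F = T
~P -> Q = T -> T = T
(~P -> Q) nor R = T nor T = F
~((~P -> Q) nor R) = ~F = T
Hence Statement 2 is true.

Statement 3: Parsed as ~(~(~Q -> R) & ~P)

~Q = ~T = F
~Q -> R = F -> T = T
~(~Q -> R) = ~T = F
~P = ~F = T
~(~Q -> R) & ~P = F & T = F
~(~(~Q -> R) & ~P) = ~F = T
Thus Statement 3 is true.

True statements: 3.

3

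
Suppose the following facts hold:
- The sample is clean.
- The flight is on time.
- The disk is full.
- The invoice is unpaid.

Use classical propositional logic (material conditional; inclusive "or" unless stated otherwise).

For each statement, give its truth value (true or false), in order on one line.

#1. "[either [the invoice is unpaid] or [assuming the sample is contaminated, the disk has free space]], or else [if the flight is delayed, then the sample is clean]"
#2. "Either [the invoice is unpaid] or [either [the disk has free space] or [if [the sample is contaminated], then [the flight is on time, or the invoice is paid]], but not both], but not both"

#1 true; #2 false

Let S = "the invoice is paid" (F), P = "the sample is contaminated" (F), R = "the disk is full" (T), Q = "the flight is delayed" (F).

#1: This is (~S | (P -> ~R)) | (Q -> ~P).

~S = ~F = T
~R = ~T = F
P -> ~R = F -> F = T
~S | (P -> ~R) = T | T = T
~P = ~F = T
Q -> ~P = F -> T = T
(~S | (P -> ~R)) | (Q -> ~P) = T | T = T
Hence #1 is true.

#2: Parsed as ~S xor (~R xor (P -> (~Q | S)))

~S = ~F = T
~R = ~T = F
~Q = ~F = T
~Q | S = T | F = T
P -> (~Q | S) = F -> T = T
~R xor (P -> (~Q | S)) = F xor T = T
~S xor (~R xor (P -> (~Q | S))) = T xor T = F
So #2 is false.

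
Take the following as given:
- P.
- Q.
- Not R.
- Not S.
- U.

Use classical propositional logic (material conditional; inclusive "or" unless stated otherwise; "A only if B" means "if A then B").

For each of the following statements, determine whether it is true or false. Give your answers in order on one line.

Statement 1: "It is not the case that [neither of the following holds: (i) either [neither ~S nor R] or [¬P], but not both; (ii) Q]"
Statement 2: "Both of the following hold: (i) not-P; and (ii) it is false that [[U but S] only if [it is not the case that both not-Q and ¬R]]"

Statement 1: This is not (((not S nor R) xor not P) nor Q).

not S = not False = True
not S nor R = True nor False = False
not P = not True = False
(not S nor R) xor not P = False xor False = False
((not S nor R) xor not P) nor Q = False nor True = False
not (((not S nor R) xor not P) nor Q) = not False = True
Thus Statement 1 is true.

Statement 2: In symbols: not P and not ((U and S) -> (not Q nand not R))

not P = not True = False
U and S = True and False = False
not Q = not True = False
not R = not False = True
not Q nand not R = False nand True = True
(U and S) -> (not Q nand not R) = False -> True = True
not ((U and S) -> (not Q nand not R)) = not True = False
not P and not ((U and S) -> (not Q nand not R)) = False and False = False
So Statement 2 is false.

Statement 1 True / Statement 2 False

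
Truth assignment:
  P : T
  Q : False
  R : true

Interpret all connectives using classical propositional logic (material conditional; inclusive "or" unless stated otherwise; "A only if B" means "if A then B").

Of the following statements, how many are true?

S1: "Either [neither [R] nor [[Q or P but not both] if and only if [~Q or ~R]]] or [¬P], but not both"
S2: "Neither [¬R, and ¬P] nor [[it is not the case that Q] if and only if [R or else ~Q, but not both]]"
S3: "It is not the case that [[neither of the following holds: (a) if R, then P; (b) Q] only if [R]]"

1

S1: This is (R nor ((Q xor P) iff (not Q or not R))) xor not P.

Q xor P = False xor True = True
not Q = not False = True
not R = not True = False
not Q or not R = True or False = True
(Q xor P) iff (not Q or not R) = True iff True = True
R nor ((Q xor P) iff (not Q or not R)) = True nor True = False
not P = not True = False
(R nor ((Q xor P) iff (not Q or not R))) xor not P = False xor False = False
So S1 is false.

S2: This is (not R and not P) nor (not Q iff (R xor not Q)).

not R = not True = False
not P = not True = False
not R and not P = False and False = False
not Q = not False = True
not Q = not False = True
R xor not Q = True xor True = False
not Q iff (R xor not Q) = True iff False = False
(not R and not P) nor (not Q iff (R xor not Q)) = False nor False = True
Thus S2 is true.

S3: Parsed as not (((R -> P) nor Q) -> R)

R -> P = True -> True = True
(R -> P) nor Q = True nor False = False
((R -> P) nor Q) -> R = False -> True = True
not (((R -> P) nor Q) -> R) = not True = False
So S3 is false.

Count: 1.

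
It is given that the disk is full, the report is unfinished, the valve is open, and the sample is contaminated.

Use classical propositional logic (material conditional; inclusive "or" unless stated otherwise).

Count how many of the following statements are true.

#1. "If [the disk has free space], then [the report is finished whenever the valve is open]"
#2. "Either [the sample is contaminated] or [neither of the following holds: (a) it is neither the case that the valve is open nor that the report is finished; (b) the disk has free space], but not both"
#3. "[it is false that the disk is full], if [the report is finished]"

Let P = "the disk is full" (T), R = "the valve is open" (T), Q = "the report is finished" (F), S = "the sample is contaminated" (T).

#1: In symbols: ~P -> (R -> Q)

~P = ~T = F
R -> Q = T -> F = F
~P -> (R -> Q) = F -> F = T
Hence #1 is true.

#2: In symbols: S xor ((R nor Q) nor ~P)

R nor Q = T nor F = F
~P = ~T = F
(R nor Q) nor ~P = F nor F = T
S xor ((R nor Q) nor ~P) = T xor T = F
Hence #2 is false.

#3: In symbols: Q -> ~P

~P = ~T = F
Q -> ~P = F -> F = T
Thus #3 is true.

2 of the 3 statements are true (#1, #3).

2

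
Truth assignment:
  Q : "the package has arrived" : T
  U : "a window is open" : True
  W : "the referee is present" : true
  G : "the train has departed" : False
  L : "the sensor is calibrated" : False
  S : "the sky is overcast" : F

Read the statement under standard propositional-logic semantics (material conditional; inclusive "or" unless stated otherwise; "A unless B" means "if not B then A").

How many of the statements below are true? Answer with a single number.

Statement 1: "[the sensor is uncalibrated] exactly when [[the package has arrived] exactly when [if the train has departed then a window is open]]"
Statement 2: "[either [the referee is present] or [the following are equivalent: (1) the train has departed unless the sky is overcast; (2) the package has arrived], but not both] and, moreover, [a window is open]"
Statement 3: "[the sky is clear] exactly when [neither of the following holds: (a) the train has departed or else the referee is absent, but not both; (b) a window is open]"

Statement 1: Formalization: not L iff (Q iff (G -> U))

not L = not False = True
G -> U = False -> True = True
Q iff (G -> U) = True iff True = True
not L iff (Q iff (G -> U)) = True iff True = True
Hence Statement 1 is true.

Statement 2: Parsed as (W xor ((G or S) iff Q)) and U

G or S = False or False = False
(G or S) iff Q = False iff True = False
W xor ((G or S) iff Q) = True xor False = True
(W xor ((G or S) iff Q)) and U = True and True = True
So Statement 2 is true.

Statement 3: Formalization: not S iff ((G xor not W) nor U)

not S = not False = True
not W = not True = False
G xor not W = False xor False = False
(G xor not W) nor U = False nor True = False
not S iff ((G xor not W) nor U) = True iff False = False
Hence Statement 3 is false.

2 of the 3 statements are true.

2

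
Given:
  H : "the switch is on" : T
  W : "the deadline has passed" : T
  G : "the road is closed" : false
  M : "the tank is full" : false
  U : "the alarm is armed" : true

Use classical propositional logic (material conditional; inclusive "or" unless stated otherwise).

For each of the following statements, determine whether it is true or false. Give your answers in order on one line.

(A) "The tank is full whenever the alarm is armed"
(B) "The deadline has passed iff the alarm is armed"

(A) false; (B) true

(A): In symbols: U -> M

U -> M = T -> F = F
Thus (A) is false.

(B): Formalization: W <-> U

W <-> U = T <-> T = T
Hence (B) is true.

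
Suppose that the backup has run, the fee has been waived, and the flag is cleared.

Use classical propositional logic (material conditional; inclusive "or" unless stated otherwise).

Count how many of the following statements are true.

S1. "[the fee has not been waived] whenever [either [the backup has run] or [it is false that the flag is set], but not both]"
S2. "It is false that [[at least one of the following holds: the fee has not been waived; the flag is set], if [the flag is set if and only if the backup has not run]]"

Let R = "the backup has run" (T), Q = "the flag is set" (F), G = "the fee has been waived" (T).

S1: Formalization: (R ⊕ ¬Q) → ¬G

¬Q = ¬F = T
R ⊕ ¬Q = T ⊕ T = F
¬G = ¬T = F
(R ⊕ ¬Q) → ¬G = F → F = T
Thus S1 is true.

S2: Parsed as ¬((Q ↔ ¬R) → (¬G ∨ Q))

¬R = ¬T = F
Q ↔ ¬R = F ↔ F = T
¬G = ¬T = F
¬G ∨ Q = F ∨ F = F
(Q ↔ ¬R) → (¬G ∨ Q) = T → F = F
¬((Q ↔ ¬R) → (¬G ∨ Q)) = ¬F = T
Thus S2 is true.

2 of the 2 statements are true.

2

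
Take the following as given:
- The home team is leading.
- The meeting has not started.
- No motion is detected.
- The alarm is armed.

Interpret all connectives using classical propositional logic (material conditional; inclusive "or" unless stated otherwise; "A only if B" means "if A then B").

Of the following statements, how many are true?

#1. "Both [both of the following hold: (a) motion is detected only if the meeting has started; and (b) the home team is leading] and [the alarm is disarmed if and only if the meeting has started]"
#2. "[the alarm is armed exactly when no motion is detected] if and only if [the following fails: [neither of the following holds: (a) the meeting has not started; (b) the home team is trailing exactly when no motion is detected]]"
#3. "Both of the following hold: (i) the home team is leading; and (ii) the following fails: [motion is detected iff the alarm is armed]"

Let R = "motion is detected" (F), Q = "the meeting has started" (F), P = "the home team is leading" (T), S = "the alarm is armed" (T).

#1: In symbols: ((R → Q) ∧ P) ∧ (¬S ↔ Q)

R → Q = F → F = T
(R → Q) ∧ P = T ∧ T = T
¬S = ¬T = F
¬S ↔ Q = F ↔ F = T
((R → Q) ∧ P) ∧ (¬S ↔ Q) = T ∧ T = T
Thus #1 is true.

#2: This is (S ↔ ¬R) ↔ ¬(¬Q ↓ (¬P ↔ ¬R)).

¬R = ¬F = T
S ↔ ¬R = T ↔ T = T
¬Q = ¬F = T
¬P = ¬T = F
¬R = ¬F = T
¬P ↔ ¬R = F ↔ T = F
¬Q ↓ (¬P ↔ ¬R) = T ↓ F = F
¬(¬Q ↓ (¬P ↔ ¬R)) = ¬F = T
(S ↔ ¬R) ↔ ¬(¬Q ↓ (¬P ↔ ¬R)) = T ↔ T = T
Thus #2 is true.

#3: Parsed as P ∧ ¬(R ↔ S)

R ↔ S = F ↔ T = F
¬(R ↔ S) = ¬F = T
P ∧ ¬(R ↔ S) = T ∧ T = T
So #3 is true.

True statements: 3 (#1, #2, #3).

3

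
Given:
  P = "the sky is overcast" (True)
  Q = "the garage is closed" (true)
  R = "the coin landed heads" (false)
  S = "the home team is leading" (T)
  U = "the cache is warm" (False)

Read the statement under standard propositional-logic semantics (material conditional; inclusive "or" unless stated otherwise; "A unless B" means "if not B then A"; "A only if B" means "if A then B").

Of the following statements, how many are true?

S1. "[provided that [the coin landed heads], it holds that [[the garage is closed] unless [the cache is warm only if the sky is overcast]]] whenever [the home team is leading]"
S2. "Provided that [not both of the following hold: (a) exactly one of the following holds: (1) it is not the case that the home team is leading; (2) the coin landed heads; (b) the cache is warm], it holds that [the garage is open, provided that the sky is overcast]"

S1: In symbols: S → (R → (Q ∨ (U → P)))

U → P = F → T = T
Q ∨ (U → P) = T ∨ T = T
R → (Q ∨ (U → P)) = F → T = T
S → (R → (Q ∨ (U → P))) = T → T = T
So S1 is true.

S2: Parsed as ((¬S ⊕ R) ↑ U) → (P → ¬Q)

¬S = ¬T = F
¬S ⊕ R = F ⊕ F = F
(¬S ⊕ R) ↑ U = F ↑ F = T
¬Q = ¬T = F
P → ¬Q = T → F = F
((¬S ⊕ R) ↑ U) → (P → ¬Q) = T → F = F
Hence S2 is false.

Count: 1.

1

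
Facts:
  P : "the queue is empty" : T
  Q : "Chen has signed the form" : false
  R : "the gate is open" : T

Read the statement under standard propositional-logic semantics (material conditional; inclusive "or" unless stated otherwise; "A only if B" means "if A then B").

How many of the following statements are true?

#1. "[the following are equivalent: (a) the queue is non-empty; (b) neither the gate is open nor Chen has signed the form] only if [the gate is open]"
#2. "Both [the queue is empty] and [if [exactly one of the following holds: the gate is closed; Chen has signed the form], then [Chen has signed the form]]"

#1: Parsed as (not P iff (R nor Q)) -> R

not P = not True = False
R nor Q = True nor False = False
not P iff (R nor Q) = False iff False = True
(not P iff (R nor Q)) -> R = True -> True = True
Hence #1 is true.

#2: In symbols: P and ((not R xor Q) -> Q)

not R = not True = False
not R xor Q = False xor False = False
(not R xor Q) -> Q = False -> False = True
P and ((not R xor Q) -> Q) = True and True = True
So #2 is true.

True statements: 2.

2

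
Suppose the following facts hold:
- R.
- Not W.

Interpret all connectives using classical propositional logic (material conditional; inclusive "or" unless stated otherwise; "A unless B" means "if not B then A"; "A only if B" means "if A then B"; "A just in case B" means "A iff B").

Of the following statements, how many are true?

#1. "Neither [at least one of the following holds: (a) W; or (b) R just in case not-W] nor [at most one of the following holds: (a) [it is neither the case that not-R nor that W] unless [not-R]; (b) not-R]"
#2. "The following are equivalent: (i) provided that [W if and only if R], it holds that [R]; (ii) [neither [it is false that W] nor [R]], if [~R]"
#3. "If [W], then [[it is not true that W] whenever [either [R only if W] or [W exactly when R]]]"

2

#1: Parsed as (W or (R iff not W)) nor (((not R nor W) or not R) nand not R)

not W = not False = True
R iff not W = True iff True = True
W or (R iff not W) = False or True = True
not R = not True = False
not R nor W = False nor False = True
not R = not True = False
(not R nor W) or not R = True or False = True
not R = not True = False
((not R nor W) or not R) nand not R = True nand False = True
(W or (R iff not W)) nor (((not R nor W) or not R) nand not R) = True nor True = False
So #1 is false.

#2: Parsed as ((W iff R) -> R) iff (not R -> (not W nor R))

W iff R = False iff True = False
(W iff R) -> R = False -> True = True
not R = not True = False
not W = not False = True
not W nor R = True nor True = False
not R -> (not W nor R) = False -> False = True
((W iff R) -> R) iff (not R -> (not W nor R)) = True iff True = True
So #2 is true.

#3: This is W -> (((R -> W) or (W iff R)) -> not W).

R -> W = True -> False = False
W iff R = False iff True = False
(R -> W) or (W iff R) = False or False = False
not W = not False = True
((R -> W) or (W iff R)) -> not W = False -> True = True
W -> (((R -> W) or (W iff R)) -> not W) = False -> True = True
Hence #3 is true.

2 of the 3 statements are true (#2, #3).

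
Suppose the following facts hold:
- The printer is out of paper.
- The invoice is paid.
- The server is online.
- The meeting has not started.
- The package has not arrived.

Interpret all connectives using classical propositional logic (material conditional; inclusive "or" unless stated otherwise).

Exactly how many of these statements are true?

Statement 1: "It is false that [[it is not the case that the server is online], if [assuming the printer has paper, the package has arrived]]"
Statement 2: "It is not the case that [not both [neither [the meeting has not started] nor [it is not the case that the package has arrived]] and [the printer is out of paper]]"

1

Let P = "the printer has paper" (F), U = "the package has arrived" (F), R = "the server is online" (T), S = "the meeting has started" (F).

Statement 1: This is ¬((P → U) → ¬R).

P → U = F → F = T
¬R = ¬T = F
(P → U) → ¬R = T → F = F
¬((P → U) → ¬R) = ¬F = T
Hence Statement 1 is true.

Statement 2: In symbols: ¬((¬S ↓ ¬U) ↑ ¬P)

¬S = ¬F = T
¬U = ¬F = T
¬S ↓ ¬U = T ↓ T = F
¬P = ¬F = T
(¬S ↓ ¬U) ↑ ¬P = F ↑ T = T
¬((¬S ↓ ¬U) ↑ ¬P) = ¬T = F
Thus Statement 2 is false.

Count: 1.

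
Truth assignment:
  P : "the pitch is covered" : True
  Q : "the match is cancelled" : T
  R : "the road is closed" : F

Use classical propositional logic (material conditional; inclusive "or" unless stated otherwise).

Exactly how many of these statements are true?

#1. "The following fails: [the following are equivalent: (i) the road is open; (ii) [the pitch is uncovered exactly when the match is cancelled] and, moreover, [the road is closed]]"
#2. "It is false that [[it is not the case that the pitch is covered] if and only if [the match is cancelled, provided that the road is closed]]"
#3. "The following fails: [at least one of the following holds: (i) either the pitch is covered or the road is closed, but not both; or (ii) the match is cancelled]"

2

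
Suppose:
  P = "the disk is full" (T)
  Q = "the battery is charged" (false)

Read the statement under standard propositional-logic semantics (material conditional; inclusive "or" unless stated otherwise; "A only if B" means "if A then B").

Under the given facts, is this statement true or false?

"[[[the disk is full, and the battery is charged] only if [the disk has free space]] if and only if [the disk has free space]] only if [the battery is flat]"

true

Formalization: (((P and Q) -> not P) iff not P) -> not Q

P and Q = True and False = False
not P = not True = False
(P and Q) -> not P = False -> False = True
not P = not True = False
((P and Q) -> not P) iff not P = True iff False = False
not Q = not False = True
(((P and Q) -> not P) iff not P) -> not Q = False -> True = True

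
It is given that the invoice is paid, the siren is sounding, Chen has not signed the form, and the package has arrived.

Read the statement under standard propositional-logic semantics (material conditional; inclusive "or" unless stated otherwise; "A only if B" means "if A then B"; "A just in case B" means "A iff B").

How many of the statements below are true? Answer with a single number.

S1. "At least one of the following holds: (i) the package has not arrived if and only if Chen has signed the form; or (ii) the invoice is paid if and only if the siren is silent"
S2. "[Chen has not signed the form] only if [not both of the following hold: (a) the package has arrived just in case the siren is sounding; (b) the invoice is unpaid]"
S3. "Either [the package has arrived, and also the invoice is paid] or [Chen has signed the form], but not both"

3

Let M = "the package has arrived" (T), W = "Chen has signed the form" (F), N = "the invoice is paid" (T), Q = "the siren is sounding" (T).

S1: Parsed as (¬M ↔ W) ∨ (N ↔ ¬Q)

¬M = ¬T = F
¬M ↔ W = F ↔ F = T
¬Q = ¬T = F
N ↔ ¬Q = T ↔ F = F
(¬M ↔ W) ∨ (N ↔ ¬Q) = T ∨ F = T
Thus S1 is true.

S2: In symbols: ¬W → ((M ↔ Q) ↑ ¬N)

¬W = ¬F = T
M ↔ Q = T ↔ T = T
¬N = ¬T = F
(M ↔ Q) ↑ ¬N = T ↑ F = T
¬W → ((M ↔ Q) ↑ ¬N) = T → T = T
So S2 is true.

S3: Parsed as (M ∧ N) ⊕ W

M ∧ N = T ∧ T = T
(M ∧ N) ⊕ W = T ⊕ F = T
So S3 is true.

3 of the 3 statements are true (S1, S2, S3).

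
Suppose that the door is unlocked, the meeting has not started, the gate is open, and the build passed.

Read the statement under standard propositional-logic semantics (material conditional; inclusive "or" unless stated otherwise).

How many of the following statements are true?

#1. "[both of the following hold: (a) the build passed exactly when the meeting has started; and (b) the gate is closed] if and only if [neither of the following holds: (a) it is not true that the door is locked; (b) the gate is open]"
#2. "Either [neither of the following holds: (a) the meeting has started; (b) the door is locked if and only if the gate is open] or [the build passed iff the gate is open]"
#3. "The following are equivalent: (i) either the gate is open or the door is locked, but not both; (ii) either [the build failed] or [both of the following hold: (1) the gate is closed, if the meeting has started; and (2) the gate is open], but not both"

3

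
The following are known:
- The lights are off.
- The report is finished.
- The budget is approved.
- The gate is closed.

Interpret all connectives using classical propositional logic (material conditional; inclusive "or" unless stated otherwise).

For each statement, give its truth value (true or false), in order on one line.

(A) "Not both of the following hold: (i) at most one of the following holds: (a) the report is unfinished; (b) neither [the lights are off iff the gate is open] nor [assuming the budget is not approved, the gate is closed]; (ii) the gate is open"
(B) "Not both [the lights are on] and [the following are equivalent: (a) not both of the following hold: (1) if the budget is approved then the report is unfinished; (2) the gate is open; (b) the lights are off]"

(A) true; (B) true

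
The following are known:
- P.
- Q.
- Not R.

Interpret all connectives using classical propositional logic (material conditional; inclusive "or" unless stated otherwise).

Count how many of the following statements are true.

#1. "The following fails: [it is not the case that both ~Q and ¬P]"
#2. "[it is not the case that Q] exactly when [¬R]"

0

#1: In symbols: ~(~Q nand ~P)

~Q = ~T = F
~P = ~T = F
~Q nand ~P = F nand F = T
~(~Q nand ~P) = ~T = F
Hence #1 is false.

#2: Parsed as ~Q <-> ~R

~Q = ~T = F
~R = ~F = T
~Q <-> ~R = F <-> T = F
Hence #2 is false.

Count: 0.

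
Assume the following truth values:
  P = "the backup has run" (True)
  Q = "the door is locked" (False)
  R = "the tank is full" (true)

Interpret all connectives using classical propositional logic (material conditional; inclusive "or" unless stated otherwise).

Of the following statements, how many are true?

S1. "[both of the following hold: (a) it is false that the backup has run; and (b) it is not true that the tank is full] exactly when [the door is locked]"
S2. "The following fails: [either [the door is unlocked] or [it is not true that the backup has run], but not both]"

1

S1: In symbols: (not P and not R) iff Q

not P = not True = False
not R = not True = False
not P and not R = False and False = False
(not P and not R) iff Q = False iff False = True
So S1 is true.

S2: This is not (not Q xor not P).

not Q = not False = True
not P = not True = False
not Q xor not P = True xor False = True
not (not Q xor not P) = not True = False
Thus S2 is false.

Count: 1.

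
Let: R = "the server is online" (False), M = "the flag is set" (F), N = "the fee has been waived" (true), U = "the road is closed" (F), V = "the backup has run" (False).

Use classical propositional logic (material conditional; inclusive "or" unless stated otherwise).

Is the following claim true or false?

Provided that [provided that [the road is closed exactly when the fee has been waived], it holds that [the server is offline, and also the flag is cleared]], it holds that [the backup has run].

The statement is false.

This is ((U iff N) -> (not R and not M)) -> V.

U iff N = False iff True = False
not R = not False = True
not M = not False = True
not R and not M = True and True = True
(U iff N) -> (not R and not M) = False -> True = True
((U iff N) -> (not R and not M)) -> V = True -> False = False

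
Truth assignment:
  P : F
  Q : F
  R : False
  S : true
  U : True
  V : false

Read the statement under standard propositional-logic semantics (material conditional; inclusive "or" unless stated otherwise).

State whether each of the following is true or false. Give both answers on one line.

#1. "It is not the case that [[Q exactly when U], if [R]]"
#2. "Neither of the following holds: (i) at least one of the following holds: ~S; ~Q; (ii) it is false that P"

#1 False, #2 False

#1: This is not (R -> (Q iff U)).

Q iff U = False iff True = False
R -> (Q iff U) = False -> False = True
not (R -> (Q iff U)) = not True = False
Thus #1 is false.

#2: Parsed as (not S or not Q) nor not P

not S = not True = False
not Q = not False = True
not S or not Q = False or True = True
not P = not False = True
(not S or not Q) nor not P = True nor True = False
Hence #2 is false.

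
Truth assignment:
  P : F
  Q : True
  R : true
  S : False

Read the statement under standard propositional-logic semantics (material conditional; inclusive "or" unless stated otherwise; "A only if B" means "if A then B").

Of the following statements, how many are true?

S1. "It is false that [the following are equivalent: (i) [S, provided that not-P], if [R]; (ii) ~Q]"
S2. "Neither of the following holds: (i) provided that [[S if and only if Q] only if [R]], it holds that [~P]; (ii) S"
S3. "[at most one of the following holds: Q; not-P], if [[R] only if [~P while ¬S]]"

S1: In symbols: not ((R -> (not P -> S)) iff not Q)

not P = not False = True
not P -> S = True -> False = False
R -> (not P -> S) = True -> False = False
not Q = not True = False
(R -> (not P -> S)) iff not Q = False iff False = True
not ((R -> (not P -> S)) iff not Q) = not True = False
Thus S1 is false.

S2: In symbols: (((S iff Q) -> R) -> not P) nor S

S iff Q = False iff True = False
(S iff Q) -> R = False -> True = True
not P = not False = True
((S iff Q) -> R) -> not P = True -> True = True
(((S iff Q) -> R) -> not P) nor S = True nor False = False
Hence S2 is false.

S3: This is (R -> (not P and not S)) -> (Q nand not P).

not P = not False = True
not S = not False = True
not P and not S = True and True = True
R -> (not P and not S) = True -> True = True
not P = not False = True
Q nand not P = True nand True = False
(R -> (not P and not S)) -> (Q nand not P) = True -> False = False
Thus S3 is false.

Count: 0.

0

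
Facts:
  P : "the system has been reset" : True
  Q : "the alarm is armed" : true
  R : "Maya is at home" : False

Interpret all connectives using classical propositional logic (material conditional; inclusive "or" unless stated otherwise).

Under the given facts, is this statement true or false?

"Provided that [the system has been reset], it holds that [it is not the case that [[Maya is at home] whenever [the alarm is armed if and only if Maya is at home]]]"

The statement is false.

This is P → ¬((Q ↔ R) → R).

Q ↔ R = T ↔ F = F
(Q ↔ R) → R = F → F = T
¬((Q ↔ R) → R) = ¬T = F
P → ¬((Q ↔ R) → R) = T → F = F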